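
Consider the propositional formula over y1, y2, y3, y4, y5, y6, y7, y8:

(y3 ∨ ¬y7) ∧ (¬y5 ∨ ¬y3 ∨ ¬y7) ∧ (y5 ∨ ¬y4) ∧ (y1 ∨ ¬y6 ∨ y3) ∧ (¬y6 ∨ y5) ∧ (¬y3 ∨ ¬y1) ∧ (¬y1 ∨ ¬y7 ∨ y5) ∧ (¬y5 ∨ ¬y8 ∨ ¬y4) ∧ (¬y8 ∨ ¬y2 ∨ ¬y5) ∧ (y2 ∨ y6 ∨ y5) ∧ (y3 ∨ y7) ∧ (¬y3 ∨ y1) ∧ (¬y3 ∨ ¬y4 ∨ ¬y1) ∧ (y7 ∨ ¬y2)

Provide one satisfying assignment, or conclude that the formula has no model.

Case y3 = True:
(¬y1) alone gives y1 = False.
But (y1) is also a unit clause — contradiction.
Undo y3 and try y3 = False.
(¬y7) alone gives y7 = False.
But (y7) is also a unit clause — contradiction.
Neither y3 = True nor y3 = False works.

UNSATISFIABLE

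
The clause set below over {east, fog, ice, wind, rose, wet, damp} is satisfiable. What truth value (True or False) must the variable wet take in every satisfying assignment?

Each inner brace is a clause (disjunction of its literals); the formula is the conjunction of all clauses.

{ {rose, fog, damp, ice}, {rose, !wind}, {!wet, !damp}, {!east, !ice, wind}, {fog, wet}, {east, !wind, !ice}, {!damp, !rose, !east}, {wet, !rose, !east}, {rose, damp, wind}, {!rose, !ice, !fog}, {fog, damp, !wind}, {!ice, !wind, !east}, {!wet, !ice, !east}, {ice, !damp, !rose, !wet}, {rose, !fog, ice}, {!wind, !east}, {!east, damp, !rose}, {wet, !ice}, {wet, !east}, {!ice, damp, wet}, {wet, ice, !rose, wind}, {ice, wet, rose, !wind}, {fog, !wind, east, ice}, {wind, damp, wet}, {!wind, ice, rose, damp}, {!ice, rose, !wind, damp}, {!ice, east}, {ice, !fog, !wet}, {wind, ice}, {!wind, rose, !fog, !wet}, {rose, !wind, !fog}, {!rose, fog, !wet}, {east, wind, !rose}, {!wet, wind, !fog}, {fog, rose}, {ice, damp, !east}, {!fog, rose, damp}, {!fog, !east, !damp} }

Suppose wet = true.
(!damp) alone gives damp = false.
Try rose = true.
(!east) alone gives east = false.
(!ice) alone gives ice = false.
(!fog) alone gives fog = false.
But (fog) is also a unit clause — contradiction.
Backtrack on rose: now try rose = false.
(!wind) alone gives wind = false.
But (wind) is also a unit clause — contradiction.
Both values of rose lead to a conflict.
So every satisfying assignment has wet = False.

False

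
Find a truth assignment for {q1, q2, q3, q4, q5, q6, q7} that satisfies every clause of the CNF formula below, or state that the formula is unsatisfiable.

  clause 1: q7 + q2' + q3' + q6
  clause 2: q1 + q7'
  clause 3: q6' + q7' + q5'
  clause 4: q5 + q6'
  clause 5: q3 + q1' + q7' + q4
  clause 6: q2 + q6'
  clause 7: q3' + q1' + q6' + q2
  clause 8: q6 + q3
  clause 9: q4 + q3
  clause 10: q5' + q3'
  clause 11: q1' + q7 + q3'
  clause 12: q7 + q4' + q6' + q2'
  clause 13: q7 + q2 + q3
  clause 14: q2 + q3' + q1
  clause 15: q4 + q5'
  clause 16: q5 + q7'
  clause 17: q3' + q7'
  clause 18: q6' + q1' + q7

UNSATISFIABLE

Case q1 = 1:
Case q5 = 1:
The clause (q3') is unit, so q3 = 0.
The clause (q6) is unit, so q6 = 1.
The clause (q7') is unit, so q7 = 0.
That conflicts with the unit clause (q7).
So q5 must be the other value — set q5 = 0.
The clause (q6') is unit, so q6 = 0.
The clause (q3) is unit, so q3 = 1.
The clause (q7) is unit, so q7 = 1.
That conflicts with the unit clause (q7').
Neither q5 = 1 nor q5 = 0 works.
So q1 must be the other value — set q1 = 0.
The clause (q7') is unit, so q7 = 0.
Case q5 = 1:
The clause (q3') is unit, so q3 = 0.
The clause (q6) is unit, so q6 = 1.
The clause (q2) is unit, so q2 = 1.
The clause (q4) is unit, so q4 = 1.
That conflicts with the unit clause (q4').
So q5 must be the other value — set q5 = 0.
The clause (q6') is unit, so q6 = 0.
The clause (q3) is unit, so q3 = 1.
The clause (q2') is unit, so q2 = 0.
That conflicts with the unit clause (q2).
Neither q5 = 1 nor q5 = 0 works.
Neither q1 = 1 nor q1 = 0 works.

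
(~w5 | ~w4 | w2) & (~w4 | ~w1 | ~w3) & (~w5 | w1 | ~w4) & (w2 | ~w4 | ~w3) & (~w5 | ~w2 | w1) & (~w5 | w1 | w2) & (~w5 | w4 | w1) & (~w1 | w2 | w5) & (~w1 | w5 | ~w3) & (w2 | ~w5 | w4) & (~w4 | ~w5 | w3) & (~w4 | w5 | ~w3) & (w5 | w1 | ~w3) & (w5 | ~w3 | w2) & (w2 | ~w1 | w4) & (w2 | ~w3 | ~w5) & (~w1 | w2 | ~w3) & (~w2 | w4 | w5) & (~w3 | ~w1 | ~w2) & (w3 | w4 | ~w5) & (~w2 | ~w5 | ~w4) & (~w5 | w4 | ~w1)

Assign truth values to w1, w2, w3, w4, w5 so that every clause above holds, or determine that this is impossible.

w1=0; w2=1; w3=0; w4=1; w5=0

Suppose w5 = 0.
Suppose w1 = 0.
From the singleton clause (~w3), w3 = 0.
Suppose w2 = 1.
From the singleton clause (w4), w4 = 1.
Every clause now holds.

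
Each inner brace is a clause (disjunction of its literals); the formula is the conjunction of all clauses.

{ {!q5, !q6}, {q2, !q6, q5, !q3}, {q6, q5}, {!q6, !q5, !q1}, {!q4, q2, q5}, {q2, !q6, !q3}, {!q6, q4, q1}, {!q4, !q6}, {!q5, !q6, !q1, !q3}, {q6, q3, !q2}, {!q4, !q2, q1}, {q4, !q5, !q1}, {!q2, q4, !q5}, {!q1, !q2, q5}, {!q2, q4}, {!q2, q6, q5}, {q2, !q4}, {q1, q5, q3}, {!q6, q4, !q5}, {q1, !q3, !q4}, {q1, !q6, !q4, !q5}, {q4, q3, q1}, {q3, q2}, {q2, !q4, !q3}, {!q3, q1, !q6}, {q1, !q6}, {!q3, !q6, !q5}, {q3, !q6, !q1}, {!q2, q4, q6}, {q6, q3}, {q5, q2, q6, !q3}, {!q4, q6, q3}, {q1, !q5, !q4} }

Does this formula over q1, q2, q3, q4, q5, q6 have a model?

Try q5 = true.
From the singleton clause (!q6), q6 = false.
From the singleton clause (q3), q3 = true.
Try q4 = false.
From the singleton clause (!q1), q1 = false.
From the singleton clause (!q2), q2 = false.
Every clause now holds.
A satisfying assignment: q1=false; q2=false; q3=true; q4=false; q5=true; q6=false.

Yes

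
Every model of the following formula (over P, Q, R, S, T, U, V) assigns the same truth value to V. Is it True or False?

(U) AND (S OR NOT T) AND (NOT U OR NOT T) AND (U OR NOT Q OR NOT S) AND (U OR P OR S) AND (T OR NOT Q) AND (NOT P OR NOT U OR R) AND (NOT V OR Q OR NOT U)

Suppose V = true.
Unit clause (U) forces U = true.
Unit clause (NOT T) forces T = false.
Unit clause (NOT Q) forces Q = false.
Now (Q) is unsatisfied and unit — conflict.
So every satisfying assignment has V = False.

False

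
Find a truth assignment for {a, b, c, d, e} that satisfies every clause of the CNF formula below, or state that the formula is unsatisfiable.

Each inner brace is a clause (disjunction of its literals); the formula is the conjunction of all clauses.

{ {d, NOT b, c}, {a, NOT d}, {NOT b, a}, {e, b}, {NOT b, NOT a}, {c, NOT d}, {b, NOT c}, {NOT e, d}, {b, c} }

UNSATISFIABLE

Suppose a = true.
Unit clause (NOT b) forces b = false.
Unit clause (e) forces e = true.
Unit clause (NOT c) forces c = false.
That conflicts with the unit clause (c).
Backtrack on a: now try a = false.
Unit clause (NOT d) forces d = false.
Unit clause (NOT b) forces b = false.
Unit clause (e) forces e = true.
That conflicts with the unit clause (NOT e).
Either choice for a ends in contradiction.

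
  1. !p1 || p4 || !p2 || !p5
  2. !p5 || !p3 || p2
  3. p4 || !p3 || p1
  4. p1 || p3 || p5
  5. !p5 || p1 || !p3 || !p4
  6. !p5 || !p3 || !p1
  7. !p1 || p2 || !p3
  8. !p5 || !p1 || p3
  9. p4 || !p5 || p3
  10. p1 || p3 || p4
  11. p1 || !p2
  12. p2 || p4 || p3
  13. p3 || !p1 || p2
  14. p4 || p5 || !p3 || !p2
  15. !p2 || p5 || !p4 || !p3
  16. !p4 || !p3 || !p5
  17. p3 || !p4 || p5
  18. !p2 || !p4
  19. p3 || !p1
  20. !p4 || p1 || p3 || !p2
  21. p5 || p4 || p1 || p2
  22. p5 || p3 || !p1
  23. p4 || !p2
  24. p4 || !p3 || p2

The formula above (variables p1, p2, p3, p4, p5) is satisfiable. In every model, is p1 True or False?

Suppose p1 = true.
(p3) alone gives p3 = true.
(!p5) alone gives p5 = false.
(p2) alone gives p2 = true.
(p4) alone gives p4 = true.
But (!p4) is also a unit clause — contradiction.
So every satisfying assignment has p1 = False.

False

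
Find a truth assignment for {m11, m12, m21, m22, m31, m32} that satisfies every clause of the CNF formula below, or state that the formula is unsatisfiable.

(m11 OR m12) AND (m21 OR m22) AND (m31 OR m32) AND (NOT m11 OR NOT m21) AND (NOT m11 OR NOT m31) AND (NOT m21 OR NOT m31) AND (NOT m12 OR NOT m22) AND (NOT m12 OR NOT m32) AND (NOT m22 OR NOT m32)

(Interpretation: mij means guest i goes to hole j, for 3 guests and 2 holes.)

UNSATISFIABLE

Case m11 = true:
The clause (NOT m21) is unit, so m21 = false.
The clause (m22) is unit, so m22 = true.
The clause (NOT m31) is unit, so m31 = false.
The clause (m32) is unit, so m32 = true.
Now (NOT m32) is unsatisfied and unit — conflict.
That branch fails; take m11 = false instead.
The clause (m12) is unit, so m12 = true.
The clause (NOT m22) is unit, so m22 = false.
The clause (m21) is unit, so m21 = true.
The clause (NOT m31) is unit, so m31 = false.
The clause (m32) is unit, so m32 = true.
Now (NOT m32) is unsatisfied and unit — conflict.
Neither m11 = true nor m11 = false works.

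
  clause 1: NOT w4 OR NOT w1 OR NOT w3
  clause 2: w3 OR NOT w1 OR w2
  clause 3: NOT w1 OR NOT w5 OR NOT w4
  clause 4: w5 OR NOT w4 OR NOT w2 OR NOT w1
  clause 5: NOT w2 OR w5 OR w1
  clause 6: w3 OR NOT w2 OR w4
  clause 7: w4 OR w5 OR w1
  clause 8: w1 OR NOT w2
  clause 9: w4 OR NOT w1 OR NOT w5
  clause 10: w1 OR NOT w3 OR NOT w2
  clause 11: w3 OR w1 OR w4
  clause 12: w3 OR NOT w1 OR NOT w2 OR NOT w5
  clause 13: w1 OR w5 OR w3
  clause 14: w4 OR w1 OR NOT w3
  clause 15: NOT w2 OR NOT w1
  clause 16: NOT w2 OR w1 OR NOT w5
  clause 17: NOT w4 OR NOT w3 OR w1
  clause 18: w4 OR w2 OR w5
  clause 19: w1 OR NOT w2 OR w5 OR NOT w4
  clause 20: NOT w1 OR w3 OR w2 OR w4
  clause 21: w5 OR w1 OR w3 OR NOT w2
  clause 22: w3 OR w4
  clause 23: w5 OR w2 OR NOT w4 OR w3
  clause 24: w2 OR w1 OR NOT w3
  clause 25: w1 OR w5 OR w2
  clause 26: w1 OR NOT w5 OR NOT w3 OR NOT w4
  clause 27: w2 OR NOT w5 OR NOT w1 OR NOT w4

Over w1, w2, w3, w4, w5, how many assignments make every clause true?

1

There are 2^5 = 32 truth assignments over (w1, w2, w3, w4, w5).
Split on w5. With w5 = true, the clauses containing w5 are satisfied and NOT w5 drops from the rest; 1 of the 2^4 = 16 assignments to the other variables satisfy what remains.
With w5 = false, by the same count on the reduced clause set, 0 assignments work.
(One model: w1=F, w2=F, w3=F, w4=T, w5=T.)
Total: 1 + 0 = 1.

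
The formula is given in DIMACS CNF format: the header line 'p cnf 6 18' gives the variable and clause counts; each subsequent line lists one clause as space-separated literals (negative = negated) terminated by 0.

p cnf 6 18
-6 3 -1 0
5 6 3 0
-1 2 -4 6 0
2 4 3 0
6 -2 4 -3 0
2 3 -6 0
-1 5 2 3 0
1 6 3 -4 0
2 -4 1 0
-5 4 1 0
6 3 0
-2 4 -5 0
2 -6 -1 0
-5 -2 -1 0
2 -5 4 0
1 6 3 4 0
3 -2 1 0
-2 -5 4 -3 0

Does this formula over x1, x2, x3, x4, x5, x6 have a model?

Satisfiable

Suppose x6 = False.
From the singleton clause (x3), x3 = True.
Suppose x2 = True.
From the singleton clause (x4), x4 = True.
Suppose x5 = False.
Every clause is now satisfied; x1 is unconstrained.
A satisfying assignment: x1 ↦ True, x2 ↦ True, x3 ↦ True, x4 ↦ True, x5 ↦ False, x6 ↦ False.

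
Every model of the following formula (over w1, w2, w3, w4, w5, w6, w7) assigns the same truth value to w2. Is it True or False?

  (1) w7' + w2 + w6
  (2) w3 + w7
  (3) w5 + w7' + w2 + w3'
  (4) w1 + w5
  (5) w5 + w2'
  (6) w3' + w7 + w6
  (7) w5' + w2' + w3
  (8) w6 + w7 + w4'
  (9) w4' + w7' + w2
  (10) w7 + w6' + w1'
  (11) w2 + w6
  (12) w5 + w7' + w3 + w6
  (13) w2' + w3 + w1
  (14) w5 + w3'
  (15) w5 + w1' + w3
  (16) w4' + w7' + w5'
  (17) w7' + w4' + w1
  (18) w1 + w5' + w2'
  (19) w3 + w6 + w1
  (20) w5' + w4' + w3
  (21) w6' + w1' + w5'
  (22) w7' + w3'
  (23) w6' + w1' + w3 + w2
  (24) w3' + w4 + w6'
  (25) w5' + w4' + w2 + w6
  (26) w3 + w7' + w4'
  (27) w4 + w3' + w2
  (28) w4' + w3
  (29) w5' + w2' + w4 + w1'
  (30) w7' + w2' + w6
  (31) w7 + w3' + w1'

False

Suppose w2 = 1.
(w5) alone gives w5 = 1.
(w3) alone gives w3 = 1.
(w1) alone gives w1 = 1.
(w6') alone gives w6 = 0.
(w7) alone gives w7 = 1.
That conflicts with the unit clause (w7').
So every satisfying assignment has w2 = False.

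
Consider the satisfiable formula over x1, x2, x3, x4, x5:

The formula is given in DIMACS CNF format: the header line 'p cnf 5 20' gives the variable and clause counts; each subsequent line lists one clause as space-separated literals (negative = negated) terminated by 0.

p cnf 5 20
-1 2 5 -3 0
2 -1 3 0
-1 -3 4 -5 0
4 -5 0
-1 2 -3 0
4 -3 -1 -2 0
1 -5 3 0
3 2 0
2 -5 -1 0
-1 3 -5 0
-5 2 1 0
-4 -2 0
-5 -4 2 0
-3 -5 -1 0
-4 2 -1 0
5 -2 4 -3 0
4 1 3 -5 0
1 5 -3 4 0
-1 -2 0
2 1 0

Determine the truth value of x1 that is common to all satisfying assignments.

Suppose x1 = True.
(¬x2) alone gives x2 = False.
(x3) alone gives x3 = True.
That conflicts with the unit clause (¬x3).
So every satisfying assignment has x1 = False.

False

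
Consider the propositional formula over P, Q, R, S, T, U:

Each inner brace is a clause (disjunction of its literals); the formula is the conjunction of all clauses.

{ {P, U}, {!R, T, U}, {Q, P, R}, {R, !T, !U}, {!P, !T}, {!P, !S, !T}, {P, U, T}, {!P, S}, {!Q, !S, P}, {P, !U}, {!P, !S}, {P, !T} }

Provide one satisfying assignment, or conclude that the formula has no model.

Suppose P = true.
Unit clause (!T) forces T = false.
Unit clause (S) forces S = true.
Now (!S) is unsatisfied and unit — conflict.
So P must be the other value — set P = false.
Unit clause (U) forces U = true.
Now (!U) is unsatisfied and unit — conflict.
Neither P = true nor P = false works.

UNSATISFIABLE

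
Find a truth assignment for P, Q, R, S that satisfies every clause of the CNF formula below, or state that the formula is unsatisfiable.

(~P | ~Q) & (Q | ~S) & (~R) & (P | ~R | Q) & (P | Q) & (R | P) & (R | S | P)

P=1, Q=0, R=0, S=0

From the singleton clause (~R), R = 0.
From the singleton clause (P), P = 1.
From the singleton clause (~Q), Q = 0.
From the singleton clause (~S), S = 0.
All clauses are satisfied.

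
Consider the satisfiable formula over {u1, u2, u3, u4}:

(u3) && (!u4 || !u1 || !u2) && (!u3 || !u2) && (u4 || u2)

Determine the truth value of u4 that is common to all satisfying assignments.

True

Suppose u4 = false.
Unit clause (u3) forces u3 = true.
Unit clause (!u2) forces u2 = false.
Now (u2) is unsatisfied and unit — conflict.
So every satisfying assignment has u4 = True.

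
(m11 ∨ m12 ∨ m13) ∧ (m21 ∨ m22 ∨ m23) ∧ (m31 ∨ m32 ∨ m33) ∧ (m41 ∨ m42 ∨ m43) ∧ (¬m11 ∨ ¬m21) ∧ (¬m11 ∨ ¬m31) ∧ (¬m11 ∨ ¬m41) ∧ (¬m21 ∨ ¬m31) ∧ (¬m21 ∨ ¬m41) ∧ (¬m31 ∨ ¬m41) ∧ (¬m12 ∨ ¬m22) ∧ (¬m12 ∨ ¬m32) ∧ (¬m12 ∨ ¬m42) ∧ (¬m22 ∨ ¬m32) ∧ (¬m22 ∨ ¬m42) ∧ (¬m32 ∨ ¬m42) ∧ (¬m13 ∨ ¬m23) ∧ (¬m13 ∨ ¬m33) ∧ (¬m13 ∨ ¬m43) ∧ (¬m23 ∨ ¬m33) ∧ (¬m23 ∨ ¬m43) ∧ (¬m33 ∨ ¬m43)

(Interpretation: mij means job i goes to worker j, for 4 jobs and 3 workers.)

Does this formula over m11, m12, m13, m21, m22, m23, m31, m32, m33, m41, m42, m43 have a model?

Unsatisfiable

Case m11 = False:
Case m12 = True:
The clause (¬m22) is unit, so m22 = False.
The clause (¬m32) is unit, so m32 = False.
The clause (¬m42) is unit, so m42 = False.
Case m21 = True:
The clause (¬m31) is unit, so m31 = False.
The clause (m33) is unit, so m33 = True.
The clause (¬m41) is unit, so m41 = False.
The clause (m43) is unit, so m43 = True.
But (¬m43) is also a unit clause — contradiction.
Backtrack on m21: now try m21 = False.
The clause (m23) is unit, so m23 = True.
The clause (¬m13) is unit, so m13 = False.
The clause (¬m33) is unit, so m33 = False.
The clause (m31) is unit, so m31 = True.
The clause (¬m41) is unit, so m41 = False.
The clause (m43) is unit, so m43 = True.
But (¬m43) is also a unit clause — contradiction.
Both values of m21 lead to a conflict.
Backtrack on m12: now try m12 = False.
The clause (m13) is unit, so m13 = True.
The clause (¬m23) is unit, so m23 = False.
The clause (¬m33) is unit, so m33 = False.
The clause (¬m43) is unit, so m43 = False.
Case m21 = True:
The clause (¬m31) is unit, so m31 = False.
The clause (m32) is unit, so m32 = True.
The clause (¬m41) is unit, so m41 = False.
The clause (m42) is unit, so m42 = True.
But (¬m42) is also a unit clause — contradiction.
Backtrack on m21: now try m21 = False.
The clause (m22) is unit, so m22 = True.
The clause (¬m32) is unit, so m32 = False.
The clause (m31) is unit, so m31 = True.
The clause (¬m41) is unit, so m41 = False.
The clause (m42) is unit, so m42 = True.
But (¬m42) is also a unit clause — contradiction.
Both values of m21 lead to a conflict.
Both values of m12 lead to a conflict.
Backtrack on m11: now try m11 = True.
The clause (¬m21) is unit, so m21 = False.
The clause (¬m31) is unit, so m31 = False.
The clause (¬m41) is unit, so m41 = False.
Case m22 = True:
The clause (¬m12) is unit, so m12 = False.
The clause (¬m32) is unit, so m32 = False.
The clause (m33) is unit, so m33 = True.
The clause (¬m42) is unit, so m42 = False.
The clause (m43) is unit, so m43 = True.
But (¬m43) is also a unit clause — contradiction.
Backtrack on m22: now try m22 = False.
The clause (m23) is unit, so m23 = True.
The clause (¬m13) is unit, so m13 = False.
The clause (¬m33) is unit, so m33 = False.
The clause (m32) is unit, so m32 = True.
The clause (¬m12) is unit, so m12 = False.
The clause (¬m42) is unit, so m42 = False.
The clause (m43) is unit, so m43 = True.
But (¬m43) is also a unit clause — contradiction.
Both values of m22 lead to a conflict.
Both values of m11 lead to a conflict.
No assignment satisfies every clause.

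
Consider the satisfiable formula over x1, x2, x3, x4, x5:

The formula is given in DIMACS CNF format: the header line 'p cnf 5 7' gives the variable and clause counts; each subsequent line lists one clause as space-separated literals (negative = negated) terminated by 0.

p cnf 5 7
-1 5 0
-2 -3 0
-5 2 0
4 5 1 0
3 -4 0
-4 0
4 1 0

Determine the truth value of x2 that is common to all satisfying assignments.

Suppose x2 = False.
The clause (¬x5) is unit, so x5 = False.
The clause (¬x1) is unit, so x1 = False.
The clause (x4) is unit, so x4 = True.
That conflicts with the unit clause (¬x4).
So every satisfying assignment has x2 = True.

True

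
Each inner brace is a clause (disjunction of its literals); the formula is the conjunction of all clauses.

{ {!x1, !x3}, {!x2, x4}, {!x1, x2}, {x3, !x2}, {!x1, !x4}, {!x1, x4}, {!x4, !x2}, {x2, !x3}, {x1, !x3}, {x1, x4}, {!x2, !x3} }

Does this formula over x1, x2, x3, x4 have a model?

Try x1 = false.
(!x3) alone gives x3 = false.
(!x2) alone gives x2 = false.
(x4) alone gives x4 = true.
Every clause now holds.
A satisfying assignment: x1 ↦ false, x2 ↦ false, x3 ↦ false, x4 ↦ true.

Yes, satisfiable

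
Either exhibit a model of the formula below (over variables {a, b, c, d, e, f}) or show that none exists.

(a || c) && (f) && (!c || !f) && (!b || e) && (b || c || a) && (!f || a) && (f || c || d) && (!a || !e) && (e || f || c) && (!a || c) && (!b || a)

UNSATISFIABLE

The clause (f) is unit, so f = true.
The clause (!c) is unit, so c = false.
The clause (a) is unit, so a = true.
Now (!a) is unsatisfied and unit — conflict.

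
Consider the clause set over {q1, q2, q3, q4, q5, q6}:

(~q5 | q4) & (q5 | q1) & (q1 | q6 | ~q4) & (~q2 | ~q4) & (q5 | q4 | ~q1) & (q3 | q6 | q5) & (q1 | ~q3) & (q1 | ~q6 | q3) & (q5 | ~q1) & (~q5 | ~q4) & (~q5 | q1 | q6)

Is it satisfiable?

No, unsatisfiable

Try q5 = 0.
From the singleton clause (q1), q1 = 1.
Now (~q1) is unsatisfied and unit — conflict.
That branch fails; take q5 = 1 instead.
From the singleton clause (q4), q4 = 1.
Now (~q4) is unsatisfied and unit — conflict.
Neither q5 = 1 nor q5 = 0 works.
No assignment satisfies every clause.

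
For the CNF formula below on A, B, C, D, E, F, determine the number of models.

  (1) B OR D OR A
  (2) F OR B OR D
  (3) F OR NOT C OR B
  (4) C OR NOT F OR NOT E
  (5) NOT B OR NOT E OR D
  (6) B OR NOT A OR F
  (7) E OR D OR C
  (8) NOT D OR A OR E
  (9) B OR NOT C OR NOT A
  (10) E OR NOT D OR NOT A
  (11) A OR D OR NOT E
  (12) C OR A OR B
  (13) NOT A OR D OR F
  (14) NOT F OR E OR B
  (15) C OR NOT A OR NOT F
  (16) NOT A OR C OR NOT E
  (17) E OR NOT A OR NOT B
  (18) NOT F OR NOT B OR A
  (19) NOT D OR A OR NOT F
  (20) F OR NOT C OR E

There are 2^6 = 64 truth assignments over (A, B, C, D, E, F).
Split on F. With F = true, the clauses containing F are satisfied and NOT F drops from the rest; 1 of the 2^5 = 32 assignments to the other variables satisfy what remains.
With F = false, by the same count on the reduced clause set, 3 assignments work.
(One model: A=F, B=T, C=F, D=T, E=T, F=F.)
Total: 1 + 3 = 4.

4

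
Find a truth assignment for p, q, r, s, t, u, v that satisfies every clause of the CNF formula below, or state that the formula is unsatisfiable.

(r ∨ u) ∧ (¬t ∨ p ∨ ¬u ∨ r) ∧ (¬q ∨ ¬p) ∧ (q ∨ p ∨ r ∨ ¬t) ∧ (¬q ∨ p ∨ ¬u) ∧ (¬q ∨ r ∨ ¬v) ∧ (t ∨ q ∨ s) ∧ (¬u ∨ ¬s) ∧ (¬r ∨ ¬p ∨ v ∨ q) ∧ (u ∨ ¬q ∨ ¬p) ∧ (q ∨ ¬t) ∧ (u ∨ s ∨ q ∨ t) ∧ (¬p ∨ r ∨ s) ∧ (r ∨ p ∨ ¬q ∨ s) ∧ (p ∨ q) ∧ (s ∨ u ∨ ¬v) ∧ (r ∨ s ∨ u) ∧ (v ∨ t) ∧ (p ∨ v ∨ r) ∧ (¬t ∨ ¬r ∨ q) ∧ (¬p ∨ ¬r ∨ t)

Branch on r: set r = True.
Branch on q: set q = True.
(¬p) alone gives p = False.
(¬u) alone gives u = False.
Branch on s: set s = True.
Branch on v: set v = True.
All clauses hold; t can take either value.

p=False,  q=True,  r=True,  s=True,  t=True,  u=False,  v=True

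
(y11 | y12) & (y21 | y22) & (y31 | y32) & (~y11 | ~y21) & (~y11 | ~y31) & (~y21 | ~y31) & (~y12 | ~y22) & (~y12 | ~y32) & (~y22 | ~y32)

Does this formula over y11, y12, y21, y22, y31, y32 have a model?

No, unsatisfiable

Case y11 = 1:
From the singleton clause (~y21), y21 = 0.
From the singleton clause (y22), y22 = 1.
From the singleton clause (~y31), y31 = 0.
From the singleton clause (y32), y32 = 1.
But (~y32) is also a unit clause — contradiction.
Undo y11 and try y11 = 0.
From the singleton clause (y12), y12 = 1.
From the singleton clause (~y22), y22 = 0.
From the singleton clause (y21), y21 = 1.
From the singleton clause (~y31), y31 = 0.
From the singleton clause (y32), y32 = 1.
But (~y32) is also a unit clause — contradiction.
Neither y11 = 1 nor y11 = 0 works.
No assignment satisfies every clause.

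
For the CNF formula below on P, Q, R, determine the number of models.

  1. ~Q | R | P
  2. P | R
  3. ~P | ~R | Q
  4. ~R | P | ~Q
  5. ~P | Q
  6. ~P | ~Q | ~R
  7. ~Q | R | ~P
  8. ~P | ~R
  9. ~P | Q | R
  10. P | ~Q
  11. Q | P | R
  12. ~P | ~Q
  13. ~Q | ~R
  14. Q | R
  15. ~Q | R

1

There are 2^3 = 8 truth assignments over (P, Q, R).
Check each against the 15 clauses (columns in the order P, Q, R):
  F F F  ✗ fails (P | R)
  F F T  ✓ satisfies all
  F T F  ✗ fails (~Q | R | P)
  F T T  ✗ fails (~R | P | ~Q)
  T F F  ✗ fails (~P | Q)
  T F T  ✗ fails (~P | ~R | Q)
  T T F  ✗ fails (~Q | R | ~P)
  T T T  ✗ fails (~P | ~Q | ~R)
1 of the 8 rows is a model.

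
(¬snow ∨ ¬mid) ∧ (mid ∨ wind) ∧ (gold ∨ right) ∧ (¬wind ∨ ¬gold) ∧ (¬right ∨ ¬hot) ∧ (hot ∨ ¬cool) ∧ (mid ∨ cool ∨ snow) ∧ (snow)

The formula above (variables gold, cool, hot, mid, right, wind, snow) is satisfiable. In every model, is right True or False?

Suppose right = False.
(gold) alone gives gold = True.
(¬wind) alone gives wind = False.
(mid) alone gives mid = True.
(¬snow) alone gives snow = False.
Now (snow) is unsatisfied and unit — conflict.
So every satisfying assignment has right = True.

True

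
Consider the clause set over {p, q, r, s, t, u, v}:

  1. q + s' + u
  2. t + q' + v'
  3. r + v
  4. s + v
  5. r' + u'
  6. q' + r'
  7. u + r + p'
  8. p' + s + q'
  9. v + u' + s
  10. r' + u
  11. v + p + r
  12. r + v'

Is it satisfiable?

No, unsatisfiable

Suppose r = 1.
Unit clause (u') forces u = 0.
That conflicts with the unit clause (u).
Backtrack on r: now try r = 0.
Unit clause (v) forces v = 1.
That conflicts with the unit clause (v').
Both values of r lead to a conflict.
No assignment satisfies every clause.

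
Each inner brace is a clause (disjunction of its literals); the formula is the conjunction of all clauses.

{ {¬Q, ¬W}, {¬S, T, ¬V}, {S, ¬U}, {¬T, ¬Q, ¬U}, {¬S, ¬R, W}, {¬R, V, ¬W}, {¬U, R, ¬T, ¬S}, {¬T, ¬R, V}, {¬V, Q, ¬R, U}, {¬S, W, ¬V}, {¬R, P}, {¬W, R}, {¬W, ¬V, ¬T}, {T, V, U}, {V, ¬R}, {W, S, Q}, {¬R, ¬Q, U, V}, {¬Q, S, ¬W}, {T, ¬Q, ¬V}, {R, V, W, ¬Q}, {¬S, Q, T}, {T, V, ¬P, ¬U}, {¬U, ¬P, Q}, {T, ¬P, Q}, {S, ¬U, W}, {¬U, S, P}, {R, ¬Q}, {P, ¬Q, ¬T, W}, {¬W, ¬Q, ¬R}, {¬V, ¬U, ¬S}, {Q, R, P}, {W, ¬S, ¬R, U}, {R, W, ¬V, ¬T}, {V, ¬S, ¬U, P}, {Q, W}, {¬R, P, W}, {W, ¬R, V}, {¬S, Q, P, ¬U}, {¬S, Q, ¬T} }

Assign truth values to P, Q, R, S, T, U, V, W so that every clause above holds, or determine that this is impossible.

Try Q = True.
(¬W) alone gives W = False.
(R) alone gives R = True.
(¬S) alone gives S = False.
(¬U) alone gives U = False.
(P) alone gives P = True.
(V) alone gives V = True.
(T) alone gives T = True.
This assignment satisfies each clause.

P ↦ True; Q ↦ True; R ↦ True; S ↦ False; T ↦ True; U ↦ False; V ↦ True; W ↦ False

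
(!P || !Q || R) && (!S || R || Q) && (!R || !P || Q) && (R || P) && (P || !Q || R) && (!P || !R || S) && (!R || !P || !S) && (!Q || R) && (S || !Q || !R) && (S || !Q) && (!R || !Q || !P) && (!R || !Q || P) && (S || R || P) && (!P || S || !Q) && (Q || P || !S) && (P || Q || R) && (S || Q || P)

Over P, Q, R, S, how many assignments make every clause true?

There are 2^4 = 16 truth assignments over (P, Q, R, S).
Split on Q. With Q = true, the clauses containing Q are satisfied and !Q drops from the rest; 0 of the 2^3 = 8 assignments to the other variables satisfy what remains.
With Q = false, by the same count on the reduced clause set, 1 assignment works.
Total: 0 + 1 = 1.

1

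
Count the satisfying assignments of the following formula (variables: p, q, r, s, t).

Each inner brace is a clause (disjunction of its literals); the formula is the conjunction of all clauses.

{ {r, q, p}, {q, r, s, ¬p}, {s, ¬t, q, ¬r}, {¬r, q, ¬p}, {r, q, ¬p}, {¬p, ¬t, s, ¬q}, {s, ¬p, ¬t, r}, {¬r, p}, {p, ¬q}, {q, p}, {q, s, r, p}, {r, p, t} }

6

There are 2^5 = 32 truth assignments over (p, q, r, s, t).
Split on t. With t = True, the clauses containing t are satisfied and ¬t drops from the rest; 2 of the 2^4 = 16 assignments to the other variables satisfy what remains.
With t = False, by the same count on the reduced clause set, 4 assignments work.
(One model: p=T, q=T, r=F, s=F, t=F.)
Total: 2 + 4 = 6.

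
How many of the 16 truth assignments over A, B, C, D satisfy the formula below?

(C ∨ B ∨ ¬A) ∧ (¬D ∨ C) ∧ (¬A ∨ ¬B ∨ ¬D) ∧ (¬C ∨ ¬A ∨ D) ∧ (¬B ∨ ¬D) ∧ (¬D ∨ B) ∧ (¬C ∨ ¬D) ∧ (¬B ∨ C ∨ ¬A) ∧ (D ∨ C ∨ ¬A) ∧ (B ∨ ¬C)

There are 2^4 = 16 truth assignments over (A, B, C, D).
Check each against the 10 clauses (columns in the order A, B, C, D):
  F F F F  ✓ satisfies all
  F F F T  ✗ fails (¬D ∨ C)
  F F T F  ✗ fails (B ∨ ¬C)
  F F T T  ✗ fails (¬D ∨ B)
  F T F F  ✓ satisfies all
  F T F T  ✗ fails (¬D ∨ C)
  F T T F  ✓ satisfies all
  F T T T  ✗ fails (¬B ∨ ¬D)
  T F F F  ✗ fails (C ∨ B ∨ ¬A)
  T F F T  ✗ fails (C ∨ B ∨ ¬A)
  T F T F  ✗ fails (¬C ∨ ¬A ∨ D)
  T F T T  ✗ fails (¬D ∨ B)
  T T F F  ✗ fails (¬B ∨ C ∨ ¬A)
  T T F T  ✗ fails (¬D ∨ C)
  T T T F  ✗ fails (¬C ∨ ¬A ∨ D)
  T T T T  ✗ fails (¬A ∨ ¬B ∨ ¬D)
3 of the 16 rows are models.

3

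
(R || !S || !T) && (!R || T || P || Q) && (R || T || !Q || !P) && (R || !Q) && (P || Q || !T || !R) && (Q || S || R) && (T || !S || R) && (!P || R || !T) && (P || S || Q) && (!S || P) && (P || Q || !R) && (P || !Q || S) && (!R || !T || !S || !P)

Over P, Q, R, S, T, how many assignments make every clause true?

There are 2^5 = 32 truth assignments over (P, Q, R, S, T).
Split on P. With P = true, the clauses containing P are satisfied and !P drops from the rest; 6 of the 2^4 = 16 assignments to the other variables satisfy what remains.
With P = false, by the same count on the reduced clause set, 0 assignments work.
Total: 6 + 0 = 6.

6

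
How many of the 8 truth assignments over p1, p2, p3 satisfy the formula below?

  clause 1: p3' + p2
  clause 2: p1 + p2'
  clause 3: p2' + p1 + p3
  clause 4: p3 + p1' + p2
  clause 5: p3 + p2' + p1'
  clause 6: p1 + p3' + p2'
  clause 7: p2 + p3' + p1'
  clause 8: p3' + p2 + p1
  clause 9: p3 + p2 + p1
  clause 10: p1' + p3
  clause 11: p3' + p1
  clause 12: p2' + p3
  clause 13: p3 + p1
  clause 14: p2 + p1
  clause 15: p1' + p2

There are 2^3 = 8 truth assignments over (p1, p2, p3).
Check each against the 15 clauses (columns in the order p1, p2, p3):
  F F F  ✗ fails (p3 + p2 + p1)
  F F T  ✗ fails (p3' + p2)
  F T F  ✗ fails (p1 + p2')
  F T T  ✗ fails (p1 + p2')
  T F F  ✗ fails (p3 + p1' + p2)
  T F T  ✗ fails (p3' + p2)
  T T F  ✗ fails (p3 + p2' + p1')
  T T T  ✓ satisfies all
1 of the 8 rows is a model.

1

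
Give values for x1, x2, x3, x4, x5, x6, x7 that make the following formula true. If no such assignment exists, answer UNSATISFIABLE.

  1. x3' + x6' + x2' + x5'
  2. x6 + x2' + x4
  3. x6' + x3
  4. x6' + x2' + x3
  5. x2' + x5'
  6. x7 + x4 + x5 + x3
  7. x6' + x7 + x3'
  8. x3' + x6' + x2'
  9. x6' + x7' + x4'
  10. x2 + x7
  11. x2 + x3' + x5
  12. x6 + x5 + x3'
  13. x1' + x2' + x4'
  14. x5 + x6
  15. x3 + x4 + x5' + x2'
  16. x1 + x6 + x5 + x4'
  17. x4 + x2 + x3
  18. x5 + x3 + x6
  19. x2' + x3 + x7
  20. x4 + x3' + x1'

x1 ↦ 1, x2 ↦ 0, x3 ↦ 1, x4 ↦ 1, x5 ↦ 1, x6 ↦ 0, x7 ↦ 1

Try x6 = 0.
Unit clause (x5) forces x5 = 1.
Unit clause (x2') forces x2 = 0.
Unit clause (x7) forces x7 = 1.
Try x4 = 1.
All clauses hold; x1, x3 can take either value.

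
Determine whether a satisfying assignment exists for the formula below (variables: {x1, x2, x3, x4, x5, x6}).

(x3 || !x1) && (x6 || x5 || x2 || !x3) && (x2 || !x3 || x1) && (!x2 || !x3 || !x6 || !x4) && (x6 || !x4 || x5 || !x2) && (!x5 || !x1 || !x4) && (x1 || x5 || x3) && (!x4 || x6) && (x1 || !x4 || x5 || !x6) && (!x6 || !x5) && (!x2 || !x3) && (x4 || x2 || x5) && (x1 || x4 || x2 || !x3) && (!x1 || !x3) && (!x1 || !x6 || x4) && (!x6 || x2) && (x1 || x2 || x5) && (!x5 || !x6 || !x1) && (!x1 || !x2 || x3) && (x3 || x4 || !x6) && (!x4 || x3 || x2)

Yes, satisfiable

Case x3 = false:
From the singleton clause (!x1), x1 = false.
From the singleton clause (x5), x5 = true.
From the singleton clause (!x6), x6 = false.
From the singleton clause (!x4), x4 = false.
No clause remains; x2 is free.
A satisfying assignment: x1: false,  x2: false,  x3: false,  x4: false,  x5: true,  x6: false.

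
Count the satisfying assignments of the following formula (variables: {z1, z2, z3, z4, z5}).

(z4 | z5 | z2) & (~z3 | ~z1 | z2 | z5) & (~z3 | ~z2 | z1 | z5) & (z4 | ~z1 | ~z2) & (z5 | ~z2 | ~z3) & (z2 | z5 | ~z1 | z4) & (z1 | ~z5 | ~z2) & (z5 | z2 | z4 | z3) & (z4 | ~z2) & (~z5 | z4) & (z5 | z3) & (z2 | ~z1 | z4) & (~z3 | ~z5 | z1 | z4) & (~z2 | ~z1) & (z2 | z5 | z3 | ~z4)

There are 2^5 = 32 truth assignments over (z1, z2, z3, z4, z5).
Split on z3. With z3 = 1, the clauses containing z3 are satisfied and ~z3 drops from the rest; 3 of the 2^4 = 16 assignments to the other variables satisfy what remains.
With z3 = 0, by the same count on the reduced clause set, 2 assignments work.
(One model: z1=F, z2=F, z3=F, z4=T, z5=T.)
Total: 3 + 2 = 5.

5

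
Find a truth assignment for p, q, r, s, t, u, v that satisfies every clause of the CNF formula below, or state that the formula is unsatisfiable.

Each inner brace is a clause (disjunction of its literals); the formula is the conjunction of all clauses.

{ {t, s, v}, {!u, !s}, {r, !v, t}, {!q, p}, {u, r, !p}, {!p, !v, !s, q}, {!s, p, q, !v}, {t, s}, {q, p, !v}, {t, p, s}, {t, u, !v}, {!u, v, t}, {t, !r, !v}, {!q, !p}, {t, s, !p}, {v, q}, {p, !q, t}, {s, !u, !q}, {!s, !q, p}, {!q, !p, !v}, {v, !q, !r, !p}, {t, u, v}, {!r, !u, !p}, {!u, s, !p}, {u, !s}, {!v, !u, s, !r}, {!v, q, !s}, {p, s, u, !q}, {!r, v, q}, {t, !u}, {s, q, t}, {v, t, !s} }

Try u = false.
From the singleton clause (!s), s = false.
From the singleton clause (t), t = true.
Try q = false.
From the singleton clause (v), v = true.
From the singleton clause (p), p = true.
From the singleton clause (r), r = true.
Every clause now holds.

p: true, q: false, r: true, s: false, t: true, u: false, v: true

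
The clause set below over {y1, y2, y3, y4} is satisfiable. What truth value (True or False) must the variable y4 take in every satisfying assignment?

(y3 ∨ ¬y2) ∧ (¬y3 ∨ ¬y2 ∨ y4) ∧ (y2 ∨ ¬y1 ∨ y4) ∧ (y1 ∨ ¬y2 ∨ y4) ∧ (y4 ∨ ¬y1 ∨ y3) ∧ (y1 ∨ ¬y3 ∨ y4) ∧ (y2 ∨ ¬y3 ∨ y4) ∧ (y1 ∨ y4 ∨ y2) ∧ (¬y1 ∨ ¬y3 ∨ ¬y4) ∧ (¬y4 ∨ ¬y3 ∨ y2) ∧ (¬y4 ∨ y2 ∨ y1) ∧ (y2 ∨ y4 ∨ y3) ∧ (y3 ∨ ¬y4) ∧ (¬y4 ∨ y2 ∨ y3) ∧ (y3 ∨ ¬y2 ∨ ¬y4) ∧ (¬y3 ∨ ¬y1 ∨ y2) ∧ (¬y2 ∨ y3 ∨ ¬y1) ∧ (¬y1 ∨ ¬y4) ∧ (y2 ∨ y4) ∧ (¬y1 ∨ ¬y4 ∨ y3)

True

Suppose y4 = False.
(y2) alone gives y2 = True.
(y3) alone gives y3 = True.
Now (¬y3) is unsatisfied and unit — conflict.
So every satisfying assignment has y4 = True.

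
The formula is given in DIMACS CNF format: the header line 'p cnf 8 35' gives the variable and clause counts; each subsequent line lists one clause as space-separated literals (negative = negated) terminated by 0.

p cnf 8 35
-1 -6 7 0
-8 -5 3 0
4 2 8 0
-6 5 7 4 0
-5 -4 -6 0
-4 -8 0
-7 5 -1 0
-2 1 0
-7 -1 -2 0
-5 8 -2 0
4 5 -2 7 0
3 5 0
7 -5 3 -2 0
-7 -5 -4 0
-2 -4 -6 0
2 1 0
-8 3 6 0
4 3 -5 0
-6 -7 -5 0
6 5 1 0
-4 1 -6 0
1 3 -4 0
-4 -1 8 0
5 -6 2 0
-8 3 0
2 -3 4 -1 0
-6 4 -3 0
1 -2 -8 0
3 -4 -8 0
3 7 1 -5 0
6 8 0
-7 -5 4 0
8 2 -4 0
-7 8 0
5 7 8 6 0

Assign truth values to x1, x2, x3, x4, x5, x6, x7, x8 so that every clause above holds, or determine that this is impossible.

Case x4 = False:
Case x2 = True:
The clause (x1) is unit, so x1 = True.
The clause (¬x7) is unit, so x7 = False.
The clause (¬x6) is unit, so x6 = False.
The clause (x5) is unit, so x5 = True.
The clause (x8) is unit, so x8 = True.
The clause (x3) is unit, so x3 = True.
This assignment satisfies each clause.

x1 ↦ True, x2 ↦ True, x3 ↦ True, x4 ↦ False, x5 ↦ True, x6 ↦ False, x7 ↦ False, x8 ↦ True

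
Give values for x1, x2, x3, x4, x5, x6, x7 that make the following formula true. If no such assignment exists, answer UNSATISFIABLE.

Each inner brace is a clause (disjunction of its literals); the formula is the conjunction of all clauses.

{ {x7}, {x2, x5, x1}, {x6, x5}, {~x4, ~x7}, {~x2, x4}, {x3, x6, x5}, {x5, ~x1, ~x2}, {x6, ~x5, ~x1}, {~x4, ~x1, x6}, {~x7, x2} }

Unit clause (x7) forces x7 = 1.
Unit clause (~x4) forces x4 = 0.
Unit clause (~x2) forces x2 = 0.
That conflicts with the unit clause (x2).

UNSATISFIABLE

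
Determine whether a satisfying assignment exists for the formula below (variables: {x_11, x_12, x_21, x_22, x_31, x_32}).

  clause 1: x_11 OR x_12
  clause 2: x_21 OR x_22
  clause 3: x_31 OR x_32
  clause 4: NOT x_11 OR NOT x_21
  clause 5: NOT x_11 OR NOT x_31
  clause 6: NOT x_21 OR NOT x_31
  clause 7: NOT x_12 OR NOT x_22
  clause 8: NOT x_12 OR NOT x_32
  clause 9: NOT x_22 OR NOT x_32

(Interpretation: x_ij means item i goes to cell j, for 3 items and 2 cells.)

Suppose x_11 = true.
The clause (NOT x_21) is unit, so x_21 = false.
The clause (x_22) is unit, so x_22 = true.
The clause (NOT x_31) is unit, so x_31 = false.
The clause (x_32) is unit, so x_32 = true.
But (NOT x_32) is also a unit clause — contradiction.
Undo x_11 and try x_11 = false.
The clause (x_12) is unit, so x_12 = true.
The clause (NOT x_22) is unit, so x_22 = false.
The clause (x_21) is unit, so x_21 = true.
The clause (NOT x_31) is unit, so x_31 = false.
The clause (x_32) is unit, so x_32 = true.
But (NOT x_32) is also a unit clause — contradiction.
Either choice for x_11 ends in contradiction.
No assignment satisfies every clause.

Unsatisfiable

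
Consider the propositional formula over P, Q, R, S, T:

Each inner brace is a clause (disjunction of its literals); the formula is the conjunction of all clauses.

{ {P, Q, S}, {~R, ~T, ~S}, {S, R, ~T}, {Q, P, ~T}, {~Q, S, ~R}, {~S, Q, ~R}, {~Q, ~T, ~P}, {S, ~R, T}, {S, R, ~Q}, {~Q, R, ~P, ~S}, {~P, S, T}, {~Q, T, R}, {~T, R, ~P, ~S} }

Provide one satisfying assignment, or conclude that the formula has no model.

P ↦ 0, Q ↦ 0, R ↦ 0, S ↦ 1, T ↦ 0

Suppose P = 0.
Suppose Q = 0.
The clause (S) is unit, so S = 1.
The clause (~T) is unit, so T = 0.
The clause (~R) is unit, so R = 0.
All clauses are satisfied.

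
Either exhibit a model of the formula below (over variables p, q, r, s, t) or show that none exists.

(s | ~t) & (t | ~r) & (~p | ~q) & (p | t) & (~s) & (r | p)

p ↦ 1; q ↦ 0; r ↦ 0; s ↦ 0; t ↦ 0

Unit clause (~s) forces s = 0.
Unit clause (~t) forces t = 0.
Unit clause (~r) forces r = 0.
Unit clause (p) forces p = 1.
Unit clause (~q) forces q = 0.
Every clause now holds.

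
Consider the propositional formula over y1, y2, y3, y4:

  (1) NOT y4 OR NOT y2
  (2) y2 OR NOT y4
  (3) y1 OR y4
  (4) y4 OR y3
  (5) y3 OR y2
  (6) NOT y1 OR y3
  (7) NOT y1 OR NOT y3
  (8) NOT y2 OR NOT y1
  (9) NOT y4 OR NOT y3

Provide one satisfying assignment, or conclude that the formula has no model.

UNSATISFIABLE

Case y4 = false:
Unit clause (y1) forces y1 = true.
Unit clause (y3) forces y3 = true.
Now (NOT y3) is unsatisfied and unit — conflict.
That branch fails; take y4 = true instead.
Unit clause (NOT y2) forces y2 = false.
Now (y2) is unsatisfied and unit — conflict.
Either choice for y4 ends in contradiction.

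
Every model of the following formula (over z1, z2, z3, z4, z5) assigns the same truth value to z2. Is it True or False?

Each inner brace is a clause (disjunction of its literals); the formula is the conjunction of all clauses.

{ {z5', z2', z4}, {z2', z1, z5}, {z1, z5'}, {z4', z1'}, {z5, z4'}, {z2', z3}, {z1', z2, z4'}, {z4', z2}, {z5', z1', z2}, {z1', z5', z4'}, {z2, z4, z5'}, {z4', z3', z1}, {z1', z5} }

Suppose z2 = 1.
From the singleton clause (z3), z3 = 1.
Try z5 = 0.
From the singleton clause (z1), z1 = 1.
But (z1') is also a unit clause — contradiction.
Backtrack on z5: now try z5 = 1.
From the singleton clause (z4), z4 = 1.
From the singleton clause (z1), z1 = 1.
But (z1') is also a unit clause — contradiction.
Either choice for z5 ends in contradiction.
So every satisfying assignment has z2 = False.

False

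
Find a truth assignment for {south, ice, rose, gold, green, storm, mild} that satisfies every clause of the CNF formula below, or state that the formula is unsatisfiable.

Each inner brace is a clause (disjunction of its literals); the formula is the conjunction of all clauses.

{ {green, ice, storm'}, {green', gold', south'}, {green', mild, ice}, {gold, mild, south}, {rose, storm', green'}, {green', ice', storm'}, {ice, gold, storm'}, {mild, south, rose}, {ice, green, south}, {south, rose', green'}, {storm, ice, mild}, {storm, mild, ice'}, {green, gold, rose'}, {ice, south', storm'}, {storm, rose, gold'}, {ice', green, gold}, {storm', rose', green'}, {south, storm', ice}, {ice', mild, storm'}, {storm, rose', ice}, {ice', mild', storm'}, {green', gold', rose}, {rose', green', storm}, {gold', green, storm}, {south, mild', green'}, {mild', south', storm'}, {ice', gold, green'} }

south ↦ 1, ice ↦ 0, rose ↦ 0, gold ↦ 0, green ↦ 0, storm ↦ 0, mild ↦ 1

Branch on green: set green = 0.
Branch on ice: set ice = 0.
(storm') alone gives storm = 0.
(south) alone gives south = 1.
(mild) alone gives mild = 1.
(rose') alone gives rose = 0.
(gold') alone gives gold = 0.
All clauses are satisfied.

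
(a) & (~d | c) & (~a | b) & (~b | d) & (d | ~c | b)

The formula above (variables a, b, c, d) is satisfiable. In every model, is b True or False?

Suppose b = 0.
From the singleton clause (a), a = 1.
Now (~a) is unsatisfied and unit — conflict.
So every satisfying assignment has b = True.

True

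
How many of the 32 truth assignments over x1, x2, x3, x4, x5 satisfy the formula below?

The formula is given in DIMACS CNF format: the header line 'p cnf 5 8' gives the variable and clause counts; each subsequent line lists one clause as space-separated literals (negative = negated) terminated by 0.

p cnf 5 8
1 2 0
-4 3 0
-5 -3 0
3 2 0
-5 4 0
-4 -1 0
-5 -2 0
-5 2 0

6

There are 2^5 = 32 truth assignments over (x1, x2, x3, x4, x5).
Split on x2. With x2 = True, the clauses containing x2 are satisfied and ¬x2 drops from the rest; 5 of the 2^4 = 16 assignments to the other variables satisfy what remains.
With x2 = False, by the same count on the reduced clause set, 1 assignment works.
Total: 5 + 1 = 6.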